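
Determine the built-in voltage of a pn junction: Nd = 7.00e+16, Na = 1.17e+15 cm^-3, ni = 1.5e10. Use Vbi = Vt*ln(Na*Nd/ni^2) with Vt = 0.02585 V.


Step 1: Compute Na*Nd/ni^2 = 1.17e+15 * 7.00e+16 / (1.5e10)^2 = 3.6400e+11
Step 2: ln(3.6400e+11) = 26.6204
Step 3: Vbi = 0.02585 * 26.6204 = 0.688 V

0.688


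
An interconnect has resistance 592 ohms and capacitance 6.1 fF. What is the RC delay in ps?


Step 1: tau = R * C
Step 2: tau = 592 * 6.1 fF = 592 * 6.1e-15 F
Step 3: tau = 3.6112e-12 s = 3.6112 ps

3.6112


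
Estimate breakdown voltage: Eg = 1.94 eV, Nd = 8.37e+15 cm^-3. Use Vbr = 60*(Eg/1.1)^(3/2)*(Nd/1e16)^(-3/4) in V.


Step 1: Eg/1.1 = 1.94/1.1 = 1.763636
Step 2: (Eg/1.1)^1.5 = 1.763636^1.5 = 2.342143
Step 3: (Nd/1e16)^(-0.75) = (0.837)^(-0.75) = 1.142762
Step 4: Vbr = 60 * 2.342143 * 1.142762 = 160.6 V

160.6


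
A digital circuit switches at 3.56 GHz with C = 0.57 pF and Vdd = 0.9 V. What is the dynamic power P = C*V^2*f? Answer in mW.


Step 1: V^2 = 0.9^2 = 0.81 V^2
Step 2: P = C*V^2*f = 0.57e-12 F * 0.81 * 3.56e9 Hz
Step 3: P = 1.643652e-03 W
Step 4: P = 1.644 mW

1.644


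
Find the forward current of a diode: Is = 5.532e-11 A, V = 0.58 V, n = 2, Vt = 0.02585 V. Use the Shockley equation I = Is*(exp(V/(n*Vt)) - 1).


Step 1: V/(n*Vt) = 0.58/(2*0.02585) = 11.2186
Step 2: exp(11.2186) = 7.4503e+04
Step 3: I = 5.532e-11 * (7.4503e+04 - 1) = 4.12e-06 A

4.12e-06


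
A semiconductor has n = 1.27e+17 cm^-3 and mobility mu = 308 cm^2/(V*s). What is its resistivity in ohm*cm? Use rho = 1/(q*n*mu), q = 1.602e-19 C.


Step 1: sigma = q * n * mu = 1.602e-19 * 1.27e+17 * 308 = 6.26638e+00 S/cm
Step 2: rho = 1 / sigma = 1 / 6.26638e+00 = 0.1596 ohm*cm

0.1596


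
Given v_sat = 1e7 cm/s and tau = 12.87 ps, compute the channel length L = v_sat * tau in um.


Step 1: tau in seconds = 12.87 ps * 1e-12 = 1.2870e-11 s
Step 2: L = v_sat * tau = 1e7 * 1.2870e-11 = 1.2870e-04 cm
Step 3: L in um = 1.2870e-04 * 1e4 = 1.287 um

1.287


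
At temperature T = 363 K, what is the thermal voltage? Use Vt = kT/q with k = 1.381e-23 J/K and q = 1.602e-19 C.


Step 1: kT = 1.381e-23 * 363 = 5.01303e-21 J
Step 2: Vt = kT/q = 5.01303e-21 / 1.602e-19
Step 3: Vt = 0.03129 V

0.03129


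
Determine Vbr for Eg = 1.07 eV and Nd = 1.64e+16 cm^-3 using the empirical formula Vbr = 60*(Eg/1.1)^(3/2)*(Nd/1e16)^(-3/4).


Step 1: Eg/1.1 = 1.07/1.1 = 0.972727
Step 2: (Eg/1.1)^1.5 = 0.972727^1.5 = 0.959371
Step 3: (Nd/1e16)^(-0.75) = (1.64)^(-0.75) = 0.690029
Step 4: Vbr = 60 * 0.959371 * 0.690029 = 39.7 V

39.7


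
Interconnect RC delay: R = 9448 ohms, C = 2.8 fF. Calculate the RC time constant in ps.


Step 1: tau = R * C
Step 2: tau = 9448 * 2.8 fF = 9448 * 2.8e-15 F
Step 3: tau = 2.64544e-11 s = 26.4544 ps

26.4544


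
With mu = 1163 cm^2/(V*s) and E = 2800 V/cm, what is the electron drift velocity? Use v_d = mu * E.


Step 1: v_d = mu * E
Step 2: v_d = 1163 * 2800 = 3256400
Step 3: v_d = 3.26e+06 cm/s

3.26e+06


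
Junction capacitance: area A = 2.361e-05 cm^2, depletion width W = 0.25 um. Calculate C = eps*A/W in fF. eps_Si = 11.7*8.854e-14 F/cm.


Step 1: eps_Si = 11.7 * 8.854e-14 = 1.035918e-12 F/cm
Step 2: W in cm = 0.25 * 1e-4 = 2.50e-05 cm
Step 3: C = 1.035918e-12 * 2.361e-05 / 2.50e-05 = 9.783210e-13 F
Step 4: C = 978.32 fF

978.32


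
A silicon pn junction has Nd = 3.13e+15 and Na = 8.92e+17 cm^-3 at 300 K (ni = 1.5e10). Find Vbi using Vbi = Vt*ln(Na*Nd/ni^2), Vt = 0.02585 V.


Step 1: Compute Na*Nd/ni^2 = 8.92e+17 * 3.13e+15 / (1.5e10)^2 = 1.2409e+13
Step 2: ln(1.2409e+13) = 30.1494
Step 3: Vbi = 0.02585 * 30.1494 = 0.779 V

0.779


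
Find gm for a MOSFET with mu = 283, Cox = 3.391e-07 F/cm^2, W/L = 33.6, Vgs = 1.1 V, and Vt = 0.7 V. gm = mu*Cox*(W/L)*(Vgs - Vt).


Step 1: Vov = Vgs - Vt = 1.1 - 0.7 = 0.4 V
Step 2: gm = mu * Cox * (W/L) * Vov
Step 3: gm = 283 * 3.391e-07 * 33.6 * 0.4 = 1.29e-03 S

1.29e-03


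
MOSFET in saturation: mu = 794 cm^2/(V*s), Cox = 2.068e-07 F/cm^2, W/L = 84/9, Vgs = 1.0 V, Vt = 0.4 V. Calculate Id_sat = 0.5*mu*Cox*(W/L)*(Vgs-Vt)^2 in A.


Step 1: Overdrive voltage Vov = Vgs - Vt = 1.0 - 0.4 = 0.6 V
Step 2: W/L = 84/9 = 9.33333
Step 3: Id = 0.5 * 794 * 2.068e-07 * 9.33333 * 0.6^2
Step 4: Id = 2.76e-04 A

2.76e-04


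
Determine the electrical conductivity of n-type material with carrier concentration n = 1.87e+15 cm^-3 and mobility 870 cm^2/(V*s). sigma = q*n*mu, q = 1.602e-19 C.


Step 1: sigma = q * n * mu
Step 2: sigma = 1.602e-19 * 1.87e+15 * 870
Step 3: sigma = 2.606e-01 S/cm

2.606e-01


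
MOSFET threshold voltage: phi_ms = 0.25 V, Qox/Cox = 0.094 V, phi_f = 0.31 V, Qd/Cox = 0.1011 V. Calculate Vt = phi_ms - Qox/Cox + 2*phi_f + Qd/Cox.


Step 1: Vt = phi_ms - Qox/Cox + 2*phi_f + Qd/Cox
Step 2: Vt = 0.25 - 0.094 + 2*0.31 + 0.1011
Step 3: Vt = 0.25 - 0.094 + 0.62 + 0.1011
Step 4: Vt = 0.8771 V

0.8771


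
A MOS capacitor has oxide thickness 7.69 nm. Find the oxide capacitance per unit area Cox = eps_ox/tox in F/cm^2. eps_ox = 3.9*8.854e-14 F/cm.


Step 1: eps_ox = 3.9 * 8.854e-14 = 3.45306e-13 F/cm
Step 2: tox in cm = 7.69 nm * 1e-7 = 7.6900e-07 cm
Step 3: Cox = 3.45306e-13 / 7.6900e-07 = 4.49e-07 F/cm^2

4.49e-07


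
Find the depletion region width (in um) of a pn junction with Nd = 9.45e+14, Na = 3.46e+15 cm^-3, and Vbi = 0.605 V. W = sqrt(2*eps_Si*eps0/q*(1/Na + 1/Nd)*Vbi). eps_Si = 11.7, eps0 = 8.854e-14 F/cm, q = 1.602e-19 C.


Step 1: 1/Na + 1/Nd = 1/3.46e+15 + 1/9.45e+14 = 1.34722e-15
Step 2: 2*eps*eps0/q = 2*11.7*8.854e-14/1.602e-19 = 1.293281e+07
Step 3: W^2 = 1.293281e+07 * 1.34722e-15 * 0.605 = 1.05411e-08
Step 4: W = sqrt(1.05411e-08) = 1.027e-04 cm = 1.027 um

1.027


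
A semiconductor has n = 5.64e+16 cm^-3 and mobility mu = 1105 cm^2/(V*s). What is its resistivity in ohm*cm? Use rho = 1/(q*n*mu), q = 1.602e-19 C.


Step 1: sigma = q * n * mu = 1.602e-19 * 5.64e+16 * 1105 = 9.98398e+00 S/cm
Step 2: rho = 1 / sigma = 1 / 9.98398e+00 = 0.1002 ohm*cm

0.1002


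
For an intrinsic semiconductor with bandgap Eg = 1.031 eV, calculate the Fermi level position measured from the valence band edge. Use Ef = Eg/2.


Step 1: For an intrinsic semiconductor, the Fermi level sits at midgap.
Step 2: Ef = Eg / 2 = 1.031 / 2 = 0.5155 eV

0.5155


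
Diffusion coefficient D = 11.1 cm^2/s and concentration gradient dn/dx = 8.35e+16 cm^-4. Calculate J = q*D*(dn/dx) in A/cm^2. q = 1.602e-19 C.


Step 1: J = q * D * (dn/dx)
Step 2: J = 1.602e-19 * 11.1 * 8.35e+16
Step 3: J = 1.48e-01 A/cm^2

1.48e-01


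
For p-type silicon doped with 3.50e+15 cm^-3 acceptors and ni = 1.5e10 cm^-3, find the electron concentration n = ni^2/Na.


Step 1: Majority hole concentration p ≈ Na = 3.50e+15 cm^-3
Step 2: n = ni^2 / Na = (1.5e10)^2 / 3.50e+15
Step 3: n = 6.43e+04 cm^-3

6.43e+04


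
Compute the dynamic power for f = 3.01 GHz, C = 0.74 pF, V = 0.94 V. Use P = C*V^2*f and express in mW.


Step 1: V^2 = 0.94^2 = 0.8836 V^2
Step 2: P = C*V^2*f = 0.74e-12 F * 0.8836 * 3.01e9 Hz
Step 3: P = 1.96813064e-03 W
Step 4: P = 1.968 mW

1.968


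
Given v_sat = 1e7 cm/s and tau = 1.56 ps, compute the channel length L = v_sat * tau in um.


Step 1: tau in seconds = 1.56 ps * 1e-12 = 1.5600e-12 s
Step 2: L = v_sat * tau = 1e7 * 1.5600e-12 = 1.5600e-05 cm
Step 3: L in um = 1.5600e-05 * 1e4 = 0.156 um

0.156


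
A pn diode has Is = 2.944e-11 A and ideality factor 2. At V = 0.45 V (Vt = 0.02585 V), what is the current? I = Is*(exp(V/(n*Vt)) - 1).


Step 1: V/(n*Vt) = 0.45/(2*0.02585) = 8.7041
Step 2: exp(8.7041) = 6.0276e+03
Step 3: I = 2.944e-11 * (6.0276e+03 - 1) = 1.77e-07 A

1.77e-07


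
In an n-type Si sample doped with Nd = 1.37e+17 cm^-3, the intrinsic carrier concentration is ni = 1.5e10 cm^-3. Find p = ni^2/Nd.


Step 1: Since Nd >> ni, n ≈ Nd = 1.37e+17 cm^-3
Step 2: p = ni^2 / n = (1.5e10)^2 / 1.37e+17
Step 3: p = 2.25e20 / 1.37e+17 = 1.64e+03 cm^-3

1.64e+03


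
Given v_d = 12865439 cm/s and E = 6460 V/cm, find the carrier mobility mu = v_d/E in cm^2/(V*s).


Step 1: mu = v_d / E
Step 2: mu = 12865439 / 6460
Step 3: mu = 1991.55 cm^2/(V*s)

1991.55


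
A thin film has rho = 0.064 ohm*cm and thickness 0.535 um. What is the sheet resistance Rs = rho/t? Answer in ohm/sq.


Step 1: Convert thickness to cm: t = 0.535 um = 5.3500e-05 cm
Step 2: Rs = rho / t = 0.064 / 5.3500e-05
Step 3: Rs = 1196.3 ohm/sq

1196.3


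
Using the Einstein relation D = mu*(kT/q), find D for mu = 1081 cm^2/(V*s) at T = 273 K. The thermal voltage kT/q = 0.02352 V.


Step 1: D = mu * (kT/q)
Step 2: D = 1081 * 0.02352
Step 3: D = 25.43 cm^2/s

25.43


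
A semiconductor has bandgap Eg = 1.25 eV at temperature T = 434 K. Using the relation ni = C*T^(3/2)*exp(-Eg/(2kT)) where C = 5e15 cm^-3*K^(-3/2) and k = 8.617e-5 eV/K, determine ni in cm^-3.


Step 1: Compute kT = 8.617e-5 * 434 = 0.03739778 eV
Step 2: Exponent = -Eg/(2kT) = -1.25/(2*0.03739778) = -16.71222
Step 3: T^(3/2) = 434^1.5 = 9041.38
Step 4: ni = 5e15 * 9041.38 * exp(-16.71222) = 2.50e+12 cm^-3

2.50e+12


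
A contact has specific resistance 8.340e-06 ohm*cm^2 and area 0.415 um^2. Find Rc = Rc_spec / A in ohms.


Step 1: Convert area to cm^2: 0.415 um^2 = 4.1500e-09 cm^2
Step 2: Rc = Rc_spec / A = 8.340e-06 / 4.1500e-09
Step 3: Rc = 2.01e+03 ohms

2.01e+03


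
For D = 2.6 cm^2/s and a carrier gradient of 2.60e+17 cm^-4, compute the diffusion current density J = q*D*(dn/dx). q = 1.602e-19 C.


Step 1: J = q * D * (dn/dx)
Step 2: J = 1.602e-19 * 2.6 * 2.60e+17
Step 3: J = 1.08e-01 A/cm^2

1.08e-01


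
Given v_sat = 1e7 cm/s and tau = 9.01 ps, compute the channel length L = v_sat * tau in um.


Step 1: tau in seconds = 9.01 ps * 1e-12 = 9.0100e-12 s
Step 2: L = v_sat * tau = 1e7 * 9.0100e-12 = 9.0100e-05 cm
Step 3: L in um = 9.0100e-05 * 1e4 = 0.901 um

0.901


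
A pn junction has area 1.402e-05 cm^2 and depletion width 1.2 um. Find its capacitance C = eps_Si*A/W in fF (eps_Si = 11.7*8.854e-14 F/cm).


Step 1: eps_Si = 11.7 * 8.854e-14 = 1.035918e-12 F/cm
Step 2: W in cm = 1.2 * 1e-4 = 1.20e-04 cm
Step 3: C = 1.035918e-12 * 1.402e-05 / 1.20e-04 = 1.210298e-13 F
Step 4: C = 121.03 fF

121.03


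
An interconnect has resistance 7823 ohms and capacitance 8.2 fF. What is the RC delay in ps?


Step 1: tau = R * C
Step 2: tau = 7823 * 8.2 fF = 7823 * 8.2e-15 F
Step 3: tau = 6.41486e-11 s = 64.1486 ps

64.1486


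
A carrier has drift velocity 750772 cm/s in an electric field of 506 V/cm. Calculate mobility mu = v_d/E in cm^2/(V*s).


Step 1: mu = v_d / E
Step 2: mu = 750772 / 506
Step 3: mu = 1483.74 cm^2/(V*s)

1483.74


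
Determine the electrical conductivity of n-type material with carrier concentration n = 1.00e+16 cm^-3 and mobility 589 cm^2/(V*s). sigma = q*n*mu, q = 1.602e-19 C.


Step 1: sigma = q * n * mu
Step 2: sigma = 1.602e-19 * 1.00e+16 * 589
Step 3: sigma = 9.436e-01 S/cm

9.436e-01


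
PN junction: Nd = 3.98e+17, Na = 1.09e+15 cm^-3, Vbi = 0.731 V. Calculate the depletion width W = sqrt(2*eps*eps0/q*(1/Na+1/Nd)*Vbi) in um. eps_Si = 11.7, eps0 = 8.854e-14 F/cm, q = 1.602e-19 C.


Step 1: 1/Na + 1/Nd = 1/1.09e+15 + 1/3.98e+17 = 9.19944e-16
Step 2: 2*eps*eps0/q = 2*11.7*8.854e-14/1.602e-19 = 1.293281e+07
Step 3: W^2 = 1.293281e+07 * 9.19944e-16 * 0.731 = 8.69704e-09
Step 4: W = sqrt(8.69704e-09) = 9.326e-05 cm = 0.9326 um

0.9326


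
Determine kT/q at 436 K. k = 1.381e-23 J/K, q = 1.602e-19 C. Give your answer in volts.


Step 1: kT = 1.381e-23 * 436 = 6.02116e-21 J
Step 2: Vt = kT/q = 6.02116e-21 / 1.602e-19
Step 3: Vt = 0.03759 V

0.03759


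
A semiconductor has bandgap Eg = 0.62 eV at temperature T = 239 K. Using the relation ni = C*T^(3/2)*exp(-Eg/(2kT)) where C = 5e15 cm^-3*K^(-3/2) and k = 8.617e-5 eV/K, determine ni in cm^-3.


Step 1: Compute kT = 8.617e-5 * 239 = 0.02059463 eV
Step 2: Exponent = -Eg/(2kT) = -0.62/(2*0.02059463) = -15.05247
Step 3: T^(3/2) = 239^1.5 = 3694.85
Step 4: ni = 5e15 * 3694.85 * exp(-15.05247) = 5.36e+12 cm^-3

5.36e+12


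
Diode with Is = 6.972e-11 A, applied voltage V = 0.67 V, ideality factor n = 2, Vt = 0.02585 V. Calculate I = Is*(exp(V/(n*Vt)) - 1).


Step 1: V/(n*Vt) = 0.67/(2*0.02585) = 12.9594
Step 2: exp(12.9594) = 4.2481e+05
Step 3: I = 6.972e-11 * (4.2481e+05 - 1) = 2.96e-05 A

2.96e-05


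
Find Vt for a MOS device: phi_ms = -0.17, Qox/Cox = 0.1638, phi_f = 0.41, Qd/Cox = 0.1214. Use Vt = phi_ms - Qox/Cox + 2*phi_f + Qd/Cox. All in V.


Step 1: Vt = phi_ms - Qox/Cox + 2*phi_f + Qd/Cox
Step 2: Vt = -0.17 - 0.1638 + 2*0.41 + 0.1214
Step 3: Vt = -0.17 - 0.1638 + 0.82 + 0.1214
Step 4: Vt = 0.6076 V

0.6076


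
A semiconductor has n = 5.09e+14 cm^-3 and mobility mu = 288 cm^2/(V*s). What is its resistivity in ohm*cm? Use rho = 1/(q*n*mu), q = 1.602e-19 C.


Step 1: sigma = q * n * mu = 1.602e-19 * 5.09e+14 * 288 = 2.34840e-02 S/cm
Step 2: rho = 1 / sigma = 1 / 2.34840e-02 = 42.58 ohm*cm

42.58


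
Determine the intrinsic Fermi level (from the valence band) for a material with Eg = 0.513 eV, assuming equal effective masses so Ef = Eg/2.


Step 1: For an intrinsic semiconductor, the Fermi level sits at midgap.
Step 2: Ef = Eg / 2 = 0.513 / 2 = 0.2565 eV

0.2565


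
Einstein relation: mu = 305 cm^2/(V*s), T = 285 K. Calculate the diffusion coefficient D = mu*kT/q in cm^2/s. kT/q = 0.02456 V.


Step 1: D = mu * (kT/q)
Step 2: D = 305 * 0.02456
Step 3: D = 7.49 cm^2/s

7.49


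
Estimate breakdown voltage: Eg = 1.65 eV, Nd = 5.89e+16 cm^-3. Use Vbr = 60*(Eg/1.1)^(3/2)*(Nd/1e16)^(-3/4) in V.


Step 1: Eg/1.1 = 1.65/1.1 = 1.500000
Step 2: (Eg/1.1)^1.5 = 1.500000^1.5 = 1.837117
Step 3: (Nd/1e16)^(-0.75) = (5.89)^(-0.75) = 0.264493
Step 4: Vbr = 60 * 1.837117 * 0.264493 = 29.2 V

29.2


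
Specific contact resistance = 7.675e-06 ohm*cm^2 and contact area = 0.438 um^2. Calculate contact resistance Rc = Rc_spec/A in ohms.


Step 1: Convert area to cm^2: 0.438 um^2 = 4.3800e-09 cm^2
Step 2: Rc = Rc_spec / A = 7.675e-06 / 4.3800e-09
Step 3: Rc = 1.75e+03 ohms

1.75e+03


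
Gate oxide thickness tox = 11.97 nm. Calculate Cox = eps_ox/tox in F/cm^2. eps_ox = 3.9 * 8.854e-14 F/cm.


Step 1: eps_ox = 3.9 * 8.854e-14 = 3.45306e-13 F/cm
Step 2: tox in cm = 11.97 nm * 1e-7 = 1.1970e-06 cm
Step 3: Cox = 3.45306e-13 / 1.1970e-06 = 2.88e-07 F/cm^2

2.88e-07


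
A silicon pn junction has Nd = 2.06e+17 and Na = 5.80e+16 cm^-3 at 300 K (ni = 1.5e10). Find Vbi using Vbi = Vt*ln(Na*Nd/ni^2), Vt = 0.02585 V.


Step 1: Compute Na*Nd/ni^2 = 5.80e+16 * 2.06e+17 / (1.5e10)^2 = 5.3102e+13
Step 2: ln(5.3102e+13) = 31.6032
Step 3: Vbi = 0.02585 * 31.6032 = 0.817 V

0.817


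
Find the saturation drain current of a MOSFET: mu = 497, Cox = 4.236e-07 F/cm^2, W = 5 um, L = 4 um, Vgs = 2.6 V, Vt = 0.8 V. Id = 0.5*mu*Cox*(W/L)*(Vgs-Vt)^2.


Step 1: Overdrive voltage Vov = Vgs - Vt = 2.6 - 0.8 = 1.8 V
Step 2: W/L = 5/4 = 1.25
Step 3: Id = 0.5 * 497 * 4.236e-07 * 1.25 * 1.8^2
Step 4: Id = 4.26e-04 A

4.26e-04


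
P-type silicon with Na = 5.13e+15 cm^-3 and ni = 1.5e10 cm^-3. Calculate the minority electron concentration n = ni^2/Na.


Step 1: Majority hole concentration p ≈ Na = 5.13e+15 cm^-3
Step 2: n = ni^2 / Na = (1.5e10)^2 / 5.13e+15
Step 3: n = 4.39e+04 cm^-3

4.39e+04


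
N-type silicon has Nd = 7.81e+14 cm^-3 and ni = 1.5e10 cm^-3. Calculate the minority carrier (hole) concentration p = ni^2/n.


Step 1: Since Nd >> ni, n ≈ Nd = 7.81e+14 cm^-3
Step 2: p = ni^2 / n = (1.5e10)^2 / 7.81e+14
Step 3: p = 2.25e20 / 7.81e+14 = 2.88e+05 cm^-3

2.88e+05


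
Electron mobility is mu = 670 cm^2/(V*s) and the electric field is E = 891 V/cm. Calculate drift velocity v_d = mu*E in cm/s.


Step 1: v_d = mu * E
Step 2: v_d = 670 * 891 = 596970
Step 3: v_d = 5.97e+05 cm/s

5.97e+05


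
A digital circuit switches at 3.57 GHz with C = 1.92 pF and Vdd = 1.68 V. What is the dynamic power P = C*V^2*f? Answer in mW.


Step 1: V^2 = 1.68^2 = 2.8224 V^2
Step 2: P = C*V^2*f = 1.92e-12 F * 2.8224 * 3.57e9 Hz
Step 3: P = 1.934585856e-02 W
Step 4: P = 19.346 mW

19.346


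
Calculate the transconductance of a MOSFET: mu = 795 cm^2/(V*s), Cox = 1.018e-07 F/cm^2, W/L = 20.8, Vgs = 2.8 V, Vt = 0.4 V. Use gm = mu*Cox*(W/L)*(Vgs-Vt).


Step 1: Vov = Vgs - Vt = 2.8 - 0.4 = 2.4 V
Step 2: gm = mu * Cox * (W/L) * Vov
Step 3: gm = 795 * 1.018e-07 * 20.8 * 2.4 = 4.04e-03 S

4.04e-03


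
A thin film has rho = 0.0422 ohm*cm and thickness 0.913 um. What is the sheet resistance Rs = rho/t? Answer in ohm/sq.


Step 1: Convert thickness to cm: t = 0.913 um = 9.1300e-05 cm
Step 2: Rs = rho / t = 0.0422 / 9.1300e-05
Step 3: Rs = 462.2 ohm/sq

462.2


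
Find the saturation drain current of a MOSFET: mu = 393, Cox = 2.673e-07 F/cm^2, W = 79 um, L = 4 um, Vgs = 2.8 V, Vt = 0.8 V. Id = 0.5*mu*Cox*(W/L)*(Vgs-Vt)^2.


Step 1: Overdrive voltage Vov = Vgs - Vt = 2.8 - 0.8 = 2.0 V
Step 2: W/L = 79/4 = 19.75
Step 3: Id = 0.5 * 393 * 2.673e-07 * 19.75 * 2.0^2
Step 4: Id = 4.15e-03 A

4.15e-03


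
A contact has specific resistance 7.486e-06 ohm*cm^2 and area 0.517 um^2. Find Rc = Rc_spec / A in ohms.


Step 1: Convert area to cm^2: 0.517 um^2 = 5.1700e-09 cm^2
Step 2: Rc = Rc_spec / A = 7.486e-06 / 5.1700e-09
Step 3: Rc = 1.45e+03 ohms

1.45e+03


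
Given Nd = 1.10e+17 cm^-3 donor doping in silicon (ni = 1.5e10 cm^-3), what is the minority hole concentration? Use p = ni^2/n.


Step 1: Since Nd >> ni, n ≈ Nd = 1.10e+17 cm^-3
Step 2: p = ni^2 / n = (1.5e10)^2 / 1.10e+17
Step 3: p = 2.25e20 / 1.10e+17 = 2.05e+03 cm^-3

2.05e+03


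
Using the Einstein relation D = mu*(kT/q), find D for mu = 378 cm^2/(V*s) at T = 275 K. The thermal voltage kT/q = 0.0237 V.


Step 1: D = mu * (kT/q)
Step 2: D = 378 * 0.0237
Step 3: D = 8.96 cm^2/s

8.96


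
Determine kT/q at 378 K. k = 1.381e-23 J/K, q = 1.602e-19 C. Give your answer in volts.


Step 1: kT = 1.381e-23 * 378 = 5.22018e-21 J
Step 2: Vt = kT/q = 5.22018e-21 / 1.602e-19
Step 3: Vt = 0.03259 V

0.03259


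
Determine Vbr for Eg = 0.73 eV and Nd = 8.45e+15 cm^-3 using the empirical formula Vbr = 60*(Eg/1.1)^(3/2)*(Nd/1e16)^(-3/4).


Step 1: Eg/1.1 = 0.73/1.1 = 0.663636
Step 2: (Eg/1.1)^1.5 = 0.663636^1.5 = 0.540623
Step 3: (Nd/1e16)^(-0.75) = (0.845)^(-0.75) = 1.134638
Step 4: Vbr = 60 * 0.540623 * 1.134638 = 36.8 V

36.8


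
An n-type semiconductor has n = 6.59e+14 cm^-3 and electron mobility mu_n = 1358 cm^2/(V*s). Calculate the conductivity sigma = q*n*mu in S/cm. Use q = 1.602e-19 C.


Step 1: sigma = q * n * mu
Step 2: sigma = 1.602e-19 * 6.59e+14 * 1358
Step 3: sigma = 1.434e-01 S/cm

1.434e-01


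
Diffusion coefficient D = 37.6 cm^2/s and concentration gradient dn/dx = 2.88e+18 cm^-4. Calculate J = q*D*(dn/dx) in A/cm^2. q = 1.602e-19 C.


Step 1: J = q * D * (dn/dx)
Step 2: J = 1.602e-19 * 37.6 * 2.88e+18
Step 3: J = 1.73e+01 A/cm^2

1.73e+01


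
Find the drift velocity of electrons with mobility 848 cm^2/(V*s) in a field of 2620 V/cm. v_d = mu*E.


Step 1: v_d = mu * E
Step 2: v_d = 848 * 2620 = 2221760
Step 3: v_d = 2.22e+06 cm/s

2.22e+06


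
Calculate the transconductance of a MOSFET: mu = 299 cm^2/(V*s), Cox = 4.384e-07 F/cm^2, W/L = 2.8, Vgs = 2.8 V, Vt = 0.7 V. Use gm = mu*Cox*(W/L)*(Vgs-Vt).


Step 1: Vov = Vgs - Vt = 2.8 - 0.7 = 2.1 V
Step 2: gm = mu * Cox * (W/L) * Vov
Step 3: gm = 299 * 4.384e-07 * 2.8 * 2.1 = 7.71e-04 S

7.71e-04


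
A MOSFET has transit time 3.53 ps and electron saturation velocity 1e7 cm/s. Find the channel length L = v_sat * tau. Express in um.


Step 1: tau in seconds = 3.53 ps * 1e-12 = 3.5300e-12 s
Step 2: L = v_sat * tau = 1e7 * 3.5300e-12 = 3.5300e-05 cm
Step 3: L in um = 3.5300e-05 * 1e4 = 0.353 um

0.353


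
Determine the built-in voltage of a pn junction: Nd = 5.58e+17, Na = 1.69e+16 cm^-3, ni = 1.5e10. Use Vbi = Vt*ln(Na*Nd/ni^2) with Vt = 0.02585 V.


Step 1: Compute Na*Nd/ni^2 = 1.69e+16 * 5.58e+17 / (1.5e10)^2 = 4.1912e+13
Step 2: ln(4.1912e+13) = 31.3666
Step 3: Vbi = 0.02585 * 31.3666 = 0.811 V

0.811


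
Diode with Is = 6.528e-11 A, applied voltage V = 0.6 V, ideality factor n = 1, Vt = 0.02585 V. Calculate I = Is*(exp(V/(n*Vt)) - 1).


Step 1: V/(n*Vt) = 0.6/(1*0.02585) = 23.2108
Step 2: exp(23.2108) = 1.2032e+10
Step 3: I = 6.528e-11 * (1.2032e+10 - 1) = 7.85e-01 A

7.85e-01


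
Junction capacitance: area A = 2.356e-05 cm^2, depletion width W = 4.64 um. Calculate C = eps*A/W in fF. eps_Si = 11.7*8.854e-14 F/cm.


Step 1: eps_Si = 11.7 * 8.854e-14 = 1.035918e-12 F/cm
Step 2: W in cm = 4.64 * 1e-4 = 4.64e-04 cm
Step 3: C = 1.035918e-12 * 2.356e-05 / 4.64e-04 = 5.259963e-14 F
Step 4: C = 52.6 fF

52.6


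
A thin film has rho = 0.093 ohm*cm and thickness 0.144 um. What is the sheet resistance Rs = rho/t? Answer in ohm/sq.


Step 1: Convert thickness to cm: t = 0.144 um = 1.4400e-05 cm
Step 2: Rs = rho / t = 0.093 / 1.4400e-05
Step 3: Rs = 6458.3 ohm/sq

6458.3


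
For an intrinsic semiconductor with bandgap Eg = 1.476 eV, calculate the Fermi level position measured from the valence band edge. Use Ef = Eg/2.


Step 1: For an intrinsic semiconductor, the Fermi level sits at midgap.
Step 2: Ef = Eg / 2 = 1.476 / 2 = 0.738 eV

0.738


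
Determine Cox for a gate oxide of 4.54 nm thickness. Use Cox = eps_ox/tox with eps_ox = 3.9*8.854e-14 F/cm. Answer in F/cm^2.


Step 1: eps_ox = 3.9 * 8.854e-14 = 3.45306e-13 F/cm
Step 2: tox in cm = 4.54 nm * 1e-7 = 4.5400e-07 cm
Step 3: Cox = 3.45306e-13 / 4.5400e-07 = 7.61e-07 F/cm^2

7.61e-07


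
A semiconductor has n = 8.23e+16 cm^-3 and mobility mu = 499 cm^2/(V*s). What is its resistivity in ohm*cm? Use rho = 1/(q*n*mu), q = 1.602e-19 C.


Step 1: sigma = q * n * mu = 1.602e-19 * 8.23e+16 * 499 = 6.57905e+00 S/cm
Step 2: rho = 1 / sigma = 1 / 6.57905e+00 = 0.152 ohm*cm

0.152


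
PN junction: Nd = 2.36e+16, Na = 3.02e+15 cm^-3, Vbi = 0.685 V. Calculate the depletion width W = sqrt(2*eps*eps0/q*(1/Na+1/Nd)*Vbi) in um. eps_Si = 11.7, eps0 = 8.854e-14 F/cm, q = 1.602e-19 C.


Step 1: 1/Na + 1/Nd = 1/3.02e+15 + 1/2.36e+16 = 3.73499e-16
Step 2: 2*eps*eps0/q = 2*11.7*8.854e-14/1.602e-19 = 1.293281e+07
Step 3: W^2 = 1.293281e+07 * 3.73499e-16 * 0.685 = 3.30882e-09
Step 4: W = sqrt(3.30882e-09) = 5.752e-05 cm = 0.5752 um

0.5752


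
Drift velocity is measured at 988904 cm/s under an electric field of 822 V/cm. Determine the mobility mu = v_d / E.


Step 1: mu = v_d / E
Step 2: mu = 988904 / 822
Step 3: mu = 1203.05 cm^2/(V*s)

1203.05


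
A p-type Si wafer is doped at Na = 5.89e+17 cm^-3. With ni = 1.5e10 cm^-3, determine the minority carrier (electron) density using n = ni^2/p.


Step 1: Majority hole concentration p ≈ Na = 5.89e+17 cm^-3
Step 2: n = ni^2 / Na = (1.5e10)^2 / 5.89e+17
Step 3: n = 3.82e+02 cm^-3

3.82e+02


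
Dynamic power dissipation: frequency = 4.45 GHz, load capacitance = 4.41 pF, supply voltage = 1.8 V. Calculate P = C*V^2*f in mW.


Step 1: V^2 = 1.8^2 = 3.24 V^2
Step 2: P = C*V^2*f = 4.41e-12 F * 3.24 * 4.45e9 Hz
Step 3: P = 6.358338e-02 W
Step 4: P = 63.583 mW

63.583


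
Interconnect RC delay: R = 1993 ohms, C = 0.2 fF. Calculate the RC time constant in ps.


Step 1: tau = R * C
Step 2: tau = 1993 * 0.2 fF = 1993 * 2.0e-16 F
Step 3: tau = 3.986e-13 s = 0.3986 ps

0.3986


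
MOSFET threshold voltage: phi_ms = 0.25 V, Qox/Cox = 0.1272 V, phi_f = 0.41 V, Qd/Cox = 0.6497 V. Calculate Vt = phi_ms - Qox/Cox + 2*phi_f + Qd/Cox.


Step 1: Vt = phi_ms - Qox/Cox + 2*phi_f + Qd/Cox
Step 2: Vt = 0.25 - 0.1272 + 2*0.41 + 0.6497
Step 3: Vt = 0.25 - 0.1272 + 0.82 + 0.6497
Step 4: Vt = 1.5925 V

1.5925


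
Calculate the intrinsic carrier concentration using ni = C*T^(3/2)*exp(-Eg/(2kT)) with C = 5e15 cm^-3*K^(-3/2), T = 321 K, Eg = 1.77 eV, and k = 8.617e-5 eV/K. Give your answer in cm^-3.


Step 1: Compute kT = 8.617e-5 * 321 = 0.02766057 eV
Step 2: Exponent = -Eg/(2kT) = -1.77/(2*0.02766057) = -31.99500
Step 3: T^(3/2) = 321^1.5 = 5751.19
Step 4: ni = 5e15 * 5751.19 * exp(-31.99500) = 3.66e+05 cm^-3

3.66e+05


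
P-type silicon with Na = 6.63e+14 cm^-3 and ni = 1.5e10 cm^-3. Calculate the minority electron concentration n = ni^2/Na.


Step 1: Majority hole concentration p ≈ Na = 6.63e+14 cm^-3
Step 2: n = ni^2 / Na = (1.5e10)^2 / 6.63e+14
Step 3: n = 3.39e+05 cm^-3

3.39e+05


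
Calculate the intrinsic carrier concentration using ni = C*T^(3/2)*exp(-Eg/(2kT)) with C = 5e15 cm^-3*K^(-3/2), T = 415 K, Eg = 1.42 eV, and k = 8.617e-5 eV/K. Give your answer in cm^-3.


Step 1: Compute kT = 8.617e-5 * 415 = 0.03576055 eV
Step 2: Exponent = -Eg/(2kT) = -1.42/(2*0.03576055) = -19.85428
Step 3: T^(3/2) = 415^1.5 = 8454.19
Step 4: ni = 5e15 * 8454.19 * exp(-19.85428) = 1.01e+11 cm^-3

1.01e+11


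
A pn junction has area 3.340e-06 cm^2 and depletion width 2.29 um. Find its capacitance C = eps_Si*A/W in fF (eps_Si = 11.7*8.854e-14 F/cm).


Step 1: eps_Si = 11.7 * 8.854e-14 = 1.035918e-12 F/cm
Step 2: W in cm = 2.29 * 1e-4 = 2.29e-04 cm
Step 3: C = 1.035918e-12 * 3.340e-06 / 2.29e-04 = 1.510902e-14 F
Step 4: C = 15.11 fF

15.11


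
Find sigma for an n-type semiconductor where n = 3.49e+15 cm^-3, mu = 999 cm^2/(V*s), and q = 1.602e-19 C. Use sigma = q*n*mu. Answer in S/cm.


Step 1: sigma = q * n * mu
Step 2: sigma = 1.602e-19 * 3.49e+15 * 999
Step 3: sigma = 5.585e-01 S/cm

5.585e-01


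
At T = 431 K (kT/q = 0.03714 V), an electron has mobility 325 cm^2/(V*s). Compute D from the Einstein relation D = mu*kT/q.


Step 1: D = mu * (kT/q)
Step 2: D = 325 * 0.03714
Step 3: D = 12.07 cm^2/s

12.07


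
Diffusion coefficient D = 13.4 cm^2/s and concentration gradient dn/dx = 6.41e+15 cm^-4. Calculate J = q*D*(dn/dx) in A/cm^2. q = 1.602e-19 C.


Step 1: J = q * D * (dn/dx)
Step 2: J = 1.602e-19 * 13.4 * 6.41e+15
Step 3: J = 1.38e-02 A/cm^2

1.38e-02


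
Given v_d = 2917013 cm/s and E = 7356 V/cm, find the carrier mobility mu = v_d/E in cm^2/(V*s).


Step 1: mu = v_d / E
Step 2: mu = 2917013 / 7356
Step 3: mu = 396.55 cm^2/(V*s)

396.55


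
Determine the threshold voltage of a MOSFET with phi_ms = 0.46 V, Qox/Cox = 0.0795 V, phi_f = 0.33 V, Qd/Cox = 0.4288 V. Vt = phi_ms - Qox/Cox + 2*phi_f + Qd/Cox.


Step 1: Vt = phi_ms - Qox/Cox + 2*phi_f + Qd/Cox
Step 2: Vt = 0.46 - 0.0795 + 2*0.33 + 0.4288
Step 3: Vt = 0.46 - 0.0795 + 0.66 + 0.4288
Step 4: Vt = 1.4693 V

1.4693


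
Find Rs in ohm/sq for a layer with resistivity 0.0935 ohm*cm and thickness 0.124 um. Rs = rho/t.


Step 1: Convert thickness to cm: t = 0.124 um = 1.2400e-05 cm
Step 2: Rs = rho / t = 0.0935 / 1.2400e-05
Step 3: Rs = 7540.3 ohm/sq

7540.3


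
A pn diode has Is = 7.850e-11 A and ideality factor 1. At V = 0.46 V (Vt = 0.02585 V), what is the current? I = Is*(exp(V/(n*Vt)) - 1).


Step 1: V/(n*Vt) = 0.46/(1*0.02585) = 17.7950
Step 2: exp(17.7950) = 5.3490e+07
Step 3: I = 7.850e-11 * (5.3490e+07 - 1) = 4.20e-03 A

4.20e-03


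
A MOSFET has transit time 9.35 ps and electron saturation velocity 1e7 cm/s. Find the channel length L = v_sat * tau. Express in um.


Step 1: tau in seconds = 9.35 ps * 1e-12 = 9.3500e-12 s
Step 2: L = v_sat * tau = 1e7 * 9.3500e-12 = 9.3500e-05 cm
Step 3: L in um = 9.3500e-05 * 1e4 = 0.935 um

0.935


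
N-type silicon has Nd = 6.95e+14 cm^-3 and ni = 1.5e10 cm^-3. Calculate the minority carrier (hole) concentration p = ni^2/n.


Step 1: Since Nd >> ni, n ≈ Nd = 6.95e+14 cm^-3
Step 2: p = ni^2 / n = (1.5e10)^2 / 6.95e+14
Step 3: p = 2.25e20 / 6.95e+14 = 3.24e+05 cm^-3

3.24e+05


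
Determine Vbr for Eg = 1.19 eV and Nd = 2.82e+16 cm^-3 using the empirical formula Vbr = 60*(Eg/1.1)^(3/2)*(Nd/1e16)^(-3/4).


Step 1: Eg/1.1 = 1.19/1.1 = 1.081818
Step 2: (Eg/1.1)^1.5 = 1.081818^1.5 = 1.125204
Step 3: (Nd/1e16)^(-0.75) = (2.82)^(-0.75) = 0.459529
Step 4: Vbr = 60 * 1.125204 * 0.459529 = 31.0 V

31.0


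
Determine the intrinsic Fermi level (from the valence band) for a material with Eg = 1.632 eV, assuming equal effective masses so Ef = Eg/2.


Step 1: For an intrinsic semiconductor, the Fermi level sits at midgap.
Step 2: Ef = Eg / 2 = 1.632 / 2 = 0.816 eV

0.816


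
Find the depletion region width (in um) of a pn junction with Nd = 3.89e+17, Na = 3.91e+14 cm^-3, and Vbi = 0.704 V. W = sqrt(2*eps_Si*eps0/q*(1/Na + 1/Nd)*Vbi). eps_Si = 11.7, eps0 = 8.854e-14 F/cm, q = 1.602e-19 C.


Step 1: 1/Na + 1/Nd = 1/3.91e+14 + 1/3.89e+17 = 2.56012e-15
Step 2: 2*eps*eps0/q = 2*11.7*8.854e-14/1.602e-19 = 1.293281e+07
Step 3: W^2 = 1.293281e+07 * 2.56012e-15 * 0.704 = 2.33091e-08
Step 4: W = sqrt(2.33091e-08) = 1.527e-04 cm = 1.527 um

1.527


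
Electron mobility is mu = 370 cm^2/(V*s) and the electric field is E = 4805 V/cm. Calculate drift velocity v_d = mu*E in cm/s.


Step 1: v_d = mu * E
Step 2: v_d = 370 * 4805 = 1777850
Step 3: v_d = 1.78e+06 cm/s

1.78e+06


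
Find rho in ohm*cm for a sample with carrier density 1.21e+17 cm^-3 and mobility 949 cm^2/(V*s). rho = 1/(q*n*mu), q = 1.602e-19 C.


Step 1: sigma = q * n * mu = 1.602e-19 * 1.21e+17 * 949 = 1.83956e+01 S/cm
Step 2: rho = 1 / sigma = 1 / 1.83956e+01 = 0.05436 ohm*cm

0.05436


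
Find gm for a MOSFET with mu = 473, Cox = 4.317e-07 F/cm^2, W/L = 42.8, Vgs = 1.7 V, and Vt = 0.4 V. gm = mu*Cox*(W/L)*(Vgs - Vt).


Step 1: Vov = Vgs - Vt = 1.7 - 0.4 = 1.3 V
Step 2: gm = mu * Cox * (W/L) * Vov
Step 3: gm = 473 * 4.317e-07 * 42.8 * 1.3 = 1.14e-02 S

1.14e-02


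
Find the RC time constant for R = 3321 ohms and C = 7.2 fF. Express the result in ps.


Step 1: tau = R * C
Step 2: tau = 3321 * 7.2 fF = 3321 * 7.2e-15 F
Step 3: tau = 2.39112e-11 s = 23.9112 ps

23.9112


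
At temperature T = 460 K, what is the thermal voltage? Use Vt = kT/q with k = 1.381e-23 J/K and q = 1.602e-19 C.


Step 1: kT = 1.381e-23 * 460 = 6.3526e-21 J
Step 2: Vt = kT/q = 6.3526e-21 / 1.602e-19
Step 3: Vt = 0.03965 V

0.03965


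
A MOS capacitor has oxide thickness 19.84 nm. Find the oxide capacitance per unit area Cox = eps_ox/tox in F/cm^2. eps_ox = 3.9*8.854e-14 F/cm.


Step 1: eps_ox = 3.9 * 8.854e-14 = 3.45306e-13 F/cm
Step 2: tox in cm = 19.84 nm * 1e-7 = 1.9840e-06 cm
Step 3: Cox = 3.45306e-13 / 1.9840e-06 = 1.74e-07 F/cm^2

1.74e-07


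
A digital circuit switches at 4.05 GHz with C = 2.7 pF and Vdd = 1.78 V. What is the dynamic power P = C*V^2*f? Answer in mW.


Step 1: V^2 = 1.78^2 = 3.1684 V^2
Step 2: P = C*V^2*f = 2.7e-12 F * 3.1684 * 4.05e9 Hz
Step 3: P = 3.4646454e-02 W
Step 4: P = 34.646 mW

34.646


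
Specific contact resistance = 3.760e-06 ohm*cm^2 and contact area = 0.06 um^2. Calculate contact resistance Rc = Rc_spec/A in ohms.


Step 1: Convert area to cm^2: 0.06 um^2 = 6.0000e-10 cm^2
Step 2: Rc = Rc_spec / A = 3.760e-06 / 6.0000e-10
Step 3: Rc = 6.27e+03 ohms

6.27e+03


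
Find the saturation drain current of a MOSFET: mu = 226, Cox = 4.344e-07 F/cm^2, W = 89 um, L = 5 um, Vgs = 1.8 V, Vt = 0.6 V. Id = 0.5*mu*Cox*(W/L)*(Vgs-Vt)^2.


Step 1: Overdrive voltage Vov = Vgs - Vt = 1.8 - 0.6 = 1.2 V
Step 2: W/L = 89/5 = 17.8
Step 3: Id = 0.5 * 226 * 4.344e-07 * 17.8 * 1.2^2
Step 4: Id = 1.26e-03 A

1.26e-03


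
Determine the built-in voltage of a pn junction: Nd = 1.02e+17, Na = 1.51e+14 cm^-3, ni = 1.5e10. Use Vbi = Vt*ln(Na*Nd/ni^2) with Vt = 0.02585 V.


Step 1: Compute Na*Nd/ni^2 = 1.51e+14 * 1.02e+17 / (1.5e10)^2 = 6.8453e+10
Step 2: ln(6.8453e+10) = 24.9494
Step 3: Vbi = 0.02585 * 24.9494 = 0.645 V

0.645


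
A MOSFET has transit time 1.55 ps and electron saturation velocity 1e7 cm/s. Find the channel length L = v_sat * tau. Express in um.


Step 1: tau in seconds = 1.55 ps * 1e-12 = 1.5500e-12 s
Step 2: L = v_sat * tau = 1e7 * 1.5500e-12 = 1.5500e-05 cm
Step 3: L in um = 1.5500e-05 * 1e4 = 0.155 um

0.155


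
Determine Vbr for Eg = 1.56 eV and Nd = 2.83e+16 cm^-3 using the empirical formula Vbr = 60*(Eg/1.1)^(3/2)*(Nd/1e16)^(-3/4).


Step 1: Eg/1.1 = 1.56/1.1 = 1.418182
Step 2: (Eg/1.1)^1.5 = 1.418182^1.5 = 1.688877
Step 3: (Nd/1e16)^(-0.75) = (2.83)^(-0.75) = 0.458311
Step 4: Vbr = 60 * 1.688877 * 0.458311 = 46.4 V

46.4


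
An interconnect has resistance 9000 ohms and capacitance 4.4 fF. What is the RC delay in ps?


Step 1: tau = R * C
Step 2: tau = 9000 * 4.4 fF = 9000 * 4.4e-15 F
Step 3: tau = 3.96e-11 s = 39.6 ps

39.6


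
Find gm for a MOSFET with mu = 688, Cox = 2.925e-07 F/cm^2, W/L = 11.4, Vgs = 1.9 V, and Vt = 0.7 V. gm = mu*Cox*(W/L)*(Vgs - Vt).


Step 1: Vov = Vgs - Vt = 1.9 - 0.7 = 1.2 V
Step 2: gm = mu * Cox * (W/L) * Vov
Step 3: gm = 688 * 2.925e-07 * 11.4 * 1.2 = 2.75e-03 S

2.75e-03


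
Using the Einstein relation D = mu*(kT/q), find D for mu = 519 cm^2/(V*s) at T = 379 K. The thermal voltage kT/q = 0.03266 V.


Step 1: D = mu * (kT/q)
Step 2: D = 519 * 0.03266
Step 3: D = 16.95 cm^2/s

16.95


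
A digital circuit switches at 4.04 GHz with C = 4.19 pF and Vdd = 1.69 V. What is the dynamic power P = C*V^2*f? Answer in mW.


Step 1: V^2 = 1.69^2 = 2.8561 V^2
Step 2: P = C*V^2*f = 4.19e-12 F * 2.8561 * 4.04e9 Hz
Step 3: P = 4.834691836e-02 W
Step 4: P = 48.347 mW

48.347


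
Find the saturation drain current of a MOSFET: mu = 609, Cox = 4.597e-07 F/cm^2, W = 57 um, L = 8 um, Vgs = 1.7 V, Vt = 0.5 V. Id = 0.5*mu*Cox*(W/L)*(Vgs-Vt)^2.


Step 1: Overdrive voltage Vov = Vgs - Vt = 1.7 - 0.5 = 1.2 V
Step 2: W/L = 57/8 = 7.125
Step 3: Id = 0.5 * 609 * 4.597e-07 * 7.125 * 1.2^2
Step 4: Id = 1.44e-03 A

1.44e-03


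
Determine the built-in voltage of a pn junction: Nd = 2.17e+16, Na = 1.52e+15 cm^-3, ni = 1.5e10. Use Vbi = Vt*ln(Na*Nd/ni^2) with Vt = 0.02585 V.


Step 1: Compute Na*Nd/ni^2 = 1.52e+15 * 2.17e+16 / (1.5e10)^2 = 1.4660e+11
Step 2: ln(1.4660e+11) = 25.7110
Step 3: Vbi = 0.02585 * 25.7110 = 0.665 V

0.665


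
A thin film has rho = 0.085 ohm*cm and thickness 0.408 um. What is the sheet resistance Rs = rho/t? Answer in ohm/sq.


Step 1: Convert thickness to cm: t = 0.408 um = 4.0800e-05 cm
Step 2: Rs = rho / t = 0.085 / 4.0800e-05
Step 3: Rs = 2083.3 ohm/sq

2083.3


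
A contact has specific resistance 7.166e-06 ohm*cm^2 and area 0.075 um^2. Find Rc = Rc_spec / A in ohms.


Step 1: Convert area to cm^2: 0.075 um^2 = 7.5000e-10 cm^2
Step 2: Rc = Rc_spec / A = 7.166e-06 / 7.5000e-10
Step 3: Rc = 9.55e+03 ohms

9.55e+03


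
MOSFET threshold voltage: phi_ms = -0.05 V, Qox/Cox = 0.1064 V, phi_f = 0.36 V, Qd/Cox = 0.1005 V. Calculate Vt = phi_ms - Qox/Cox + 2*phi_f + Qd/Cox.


Step 1: Vt = phi_ms - Qox/Cox + 2*phi_f + Qd/Cox
Step 2: Vt = -0.05 - 0.1064 + 2*0.36 + 0.1005
Step 3: Vt = -0.05 - 0.1064 + 0.72 + 0.1005
Step 4: Vt = 0.6641 V

0.6641


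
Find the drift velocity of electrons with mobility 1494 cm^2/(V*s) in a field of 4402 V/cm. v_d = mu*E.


Step 1: v_d = mu * E
Step 2: v_d = 1494 * 4402 = 6576588
Step 3: v_d = 6.58e+06 cm/s

6.58e+06


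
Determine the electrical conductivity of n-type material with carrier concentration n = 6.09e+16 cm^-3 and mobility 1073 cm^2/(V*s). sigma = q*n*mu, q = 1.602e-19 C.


Step 1: sigma = q * n * mu
Step 2: sigma = 1.602e-19 * 6.09e+16 * 1073
Step 3: sigma = 1.047e+01 S/cm

1.047e+01


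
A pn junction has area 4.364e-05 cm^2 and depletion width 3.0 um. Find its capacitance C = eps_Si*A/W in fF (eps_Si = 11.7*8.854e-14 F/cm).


Step 1: eps_Si = 11.7 * 8.854e-14 = 1.035918e-12 F/cm
Step 2: W in cm = 3.0 * 1e-4 = 3.00e-04 cm
Step 3: C = 1.035918e-12 * 4.364e-05 / 3.00e-04 = 1.506915e-13 F
Step 4: C = 150.69 fF

150.69


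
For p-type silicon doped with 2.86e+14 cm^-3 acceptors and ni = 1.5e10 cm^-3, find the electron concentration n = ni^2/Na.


Step 1: Majority hole concentration p ≈ Na = 2.86e+14 cm^-3
Step 2: n = ni^2 / Na = (1.5e10)^2 / 2.86e+14
Step 3: n = 7.87e+05 cm^-3

7.87e+05


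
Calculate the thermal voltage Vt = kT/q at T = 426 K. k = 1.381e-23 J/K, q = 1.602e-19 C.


Step 1: kT = 1.381e-23 * 426 = 5.88306e-21 J
Step 2: Vt = kT/q = 5.88306e-21 / 1.602e-19
Step 3: Vt = 0.03672 V

0.03672


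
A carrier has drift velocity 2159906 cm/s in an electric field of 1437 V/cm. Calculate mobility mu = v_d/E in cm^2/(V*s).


Step 1: mu = v_d / E
Step 2: mu = 2159906 / 1437
Step 3: mu = 1503.07 cm^2/(V*s)

1503.07


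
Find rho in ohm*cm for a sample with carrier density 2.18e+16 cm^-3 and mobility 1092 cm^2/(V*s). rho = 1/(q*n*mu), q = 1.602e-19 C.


Step 1: sigma = q * n * mu = 1.602e-19 * 2.18e+16 * 1092 = 3.81366e+00 S/cm
Step 2: rho = 1 / sigma = 1 / 3.81366e+00 = 0.2622 ohm*cm

0.2622


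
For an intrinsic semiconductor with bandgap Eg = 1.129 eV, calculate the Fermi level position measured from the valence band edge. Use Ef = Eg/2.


Step 1: For an intrinsic semiconductor, the Fermi level sits at midgap.
Step 2: Ef = Eg / 2 = 1.129 / 2 = 0.5645 eV

0.5645


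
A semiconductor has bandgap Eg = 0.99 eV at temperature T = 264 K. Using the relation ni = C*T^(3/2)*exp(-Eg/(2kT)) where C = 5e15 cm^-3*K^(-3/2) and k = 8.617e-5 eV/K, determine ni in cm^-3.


Step 1: Compute kT = 8.617e-5 * 264 = 0.02274888 eV
Step 2: Exponent = -Eg/(2kT) = -0.99/(2*0.02274888) = -21.75931
Step 3: T^(3/2) = 264^1.5 = 4289.49
Step 4: ni = 5e15 * 4289.49 * exp(-21.75931) = 7.61e+09 cm^-3

7.61e+09


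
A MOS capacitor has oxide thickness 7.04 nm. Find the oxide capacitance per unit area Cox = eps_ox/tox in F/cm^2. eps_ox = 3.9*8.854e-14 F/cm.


Step 1: eps_ox = 3.9 * 8.854e-14 = 3.45306e-13 F/cm
Step 2: tox in cm = 7.04 nm * 1e-7 = 7.0400e-07 cm
Step 3: Cox = 3.45306e-13 / 7.0400e-07 = 4.90e-07 F/cm^2

4.90e-07


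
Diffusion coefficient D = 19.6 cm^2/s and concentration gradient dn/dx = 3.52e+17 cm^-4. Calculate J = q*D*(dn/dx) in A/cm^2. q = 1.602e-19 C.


Step 1: J = q * D * (dn/dx)
Step 2: J = 1.602e-19 * 19.6 * 3.52e+17
Step 3: J = 1.11e+00 A/cm^2

1.11e+00


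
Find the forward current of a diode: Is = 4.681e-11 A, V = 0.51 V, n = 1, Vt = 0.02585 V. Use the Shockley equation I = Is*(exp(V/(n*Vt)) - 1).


Step 1: V/(n*Vt) = 0.51/(1*0.02585) = 19.7292
Step 2: exp(19.7292) = 3.7007e+08
Step 3: I = 4.681e-11 * (3.7007e+08 - 1) = 1.73e-02 A

1.73e-02


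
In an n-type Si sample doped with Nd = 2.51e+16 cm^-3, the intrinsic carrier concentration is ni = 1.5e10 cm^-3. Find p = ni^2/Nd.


Step 1: Since Nd >> ni, n ≈ Nd = 2.51e+16 cm^-3
Step 2: p = ni^2 / n = (1.5e10)^2 / 2.51e+16
Step 3: p = 2.25e20 / 2.51e+16 = 8.96e+03 cm^-3

8.96e+03


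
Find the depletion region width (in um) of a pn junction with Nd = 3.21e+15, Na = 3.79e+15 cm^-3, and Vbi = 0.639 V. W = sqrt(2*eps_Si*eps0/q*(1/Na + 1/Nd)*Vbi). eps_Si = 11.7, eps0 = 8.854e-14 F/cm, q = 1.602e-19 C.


Step 1: 1/Na + 1/Nd = 1/3.79e+15 + 1/3.21e+15 = 5.75379e-16
Step 2: 2*eps*eps0/q = 2*11.7*8.854e-14/1.602e-19 = 1.293281e+07
Step 3: W^2 = 1.293281e+07 * 5.75379e-16 * 0.639 = 4.75497e-09
Step 4: W = sqrt(4.75497e-09) = 6.896e-05 cm = 0.6896 um

0.6896


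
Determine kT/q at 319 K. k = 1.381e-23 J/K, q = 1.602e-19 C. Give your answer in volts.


Step 1: kT = 1.381e-23 * 319 = 4.40539e-21 J
Step 2: Vt = kT/q = 4.40539e-21 / 1.602e-19
Step 3: Vt = 0.0275 V

0.0275


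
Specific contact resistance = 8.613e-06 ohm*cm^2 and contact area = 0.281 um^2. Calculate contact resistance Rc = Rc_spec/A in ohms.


Step 1: Convert area to cm^2: 0.281 um^2 = 2.8100e-09 cm^2
Step 2: Rc = Rc_spec / A = 8.613e-06 / 2.8100e-09
Step 3: Rc = 3.07e+03 ohms

3.07e+03


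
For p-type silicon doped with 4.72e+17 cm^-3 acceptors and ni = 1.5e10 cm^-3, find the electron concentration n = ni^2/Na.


Step 1: Majority hole concentration p ≈ Na = 4.72e+17 cm^-3
Step 2: n = ni^2 / Na = (1.5e10)^2 / 4.72e+17
Step 3: n = 4.77e+02 cm^-3

4.77e+02


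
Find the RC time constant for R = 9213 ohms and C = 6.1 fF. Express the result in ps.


Step 1: tau = R * C
Step 2: tau = 9213 * 6.1 fF = 9213 * 6.1e-15 F
Step 3: tau = 5.61993e-11 s = 56.1993 ps

56.1993


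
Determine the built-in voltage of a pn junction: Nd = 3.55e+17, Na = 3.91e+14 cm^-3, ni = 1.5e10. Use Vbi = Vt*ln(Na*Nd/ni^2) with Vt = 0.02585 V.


Step 1: Compute Na*Nd/ni^2 = 3.91e+14 * 3.55e+17 / (1.5e10)^2 = 6.1691e+11
Step 2: ln(6.1691e+11) = 27.1480
Step 3: Vbi = 0.02585 * 27.1480 = 0.702 V

0.702
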